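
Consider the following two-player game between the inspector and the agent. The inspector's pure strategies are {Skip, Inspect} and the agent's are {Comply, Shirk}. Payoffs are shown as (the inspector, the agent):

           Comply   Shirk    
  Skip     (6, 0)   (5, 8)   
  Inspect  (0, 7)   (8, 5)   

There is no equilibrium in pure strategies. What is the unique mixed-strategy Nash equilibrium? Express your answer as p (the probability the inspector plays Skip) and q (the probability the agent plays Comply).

For the agent to be willing to mix, the agent must be indifferent between Comply and Shirk, which pins down the inspector's mix.
  the agent's payoff from Comply: p·0 + (1−p)·7 = -7p + 7
  the agent's payoff from Shirk: p·8 + (1−p)·5 = 3p + 5
  -7p + 7 = 3p + 5  ⇒  -10p = -2  ⇒  p = 1/5.
The inspector's indifference between Skip and Inspect determines the agent's mixing probability q:
  the inspector's payoff from Skip: q·6 + (1−q)·5 = q + 5
  the inspector's payoff from Inspect: q·0 + (1−q)·8 = -8q + 8
  q + 5 = -8q + 8  ⇒  9q = 3  ⇒  q = 1/3.

p = 1/5, q = 1/3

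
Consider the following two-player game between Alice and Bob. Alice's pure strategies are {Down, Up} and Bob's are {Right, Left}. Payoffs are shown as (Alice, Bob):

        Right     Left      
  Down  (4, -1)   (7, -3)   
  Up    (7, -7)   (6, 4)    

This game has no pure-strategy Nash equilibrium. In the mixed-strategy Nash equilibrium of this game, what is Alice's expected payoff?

For Alice to be willing to mix, Alice must be indifferent between Down and Up, which pins down Bob's mix.
  Alice's payoff from Down: q·4 + (1−q)·7 = -3q + 7
  Alice's payoff from Up: q·7 + (1−q)·6 = q + 6
  -3q + 7 = q + 6  ⇒  -4q = -1  ⇒  q = 1/4.
At equilibrium Alice is indifferent across rows, so Alice's payoff equals the payoff from Down: (1/4)·4 + (3/4)·7 = 25/4.

25/4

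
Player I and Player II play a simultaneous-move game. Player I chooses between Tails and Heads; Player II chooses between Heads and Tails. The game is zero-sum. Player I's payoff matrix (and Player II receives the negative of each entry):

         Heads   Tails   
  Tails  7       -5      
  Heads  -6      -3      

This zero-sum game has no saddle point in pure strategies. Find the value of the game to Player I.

v = -17/5

For Player I to be willing to mix, Player I must be indifferent between Tails and Heads, which pins down Player II's mix.
  Player I's payoff to Tails: q·7 + (1−q)·(-5) = 12q - 5
  Player I's payoff to Heads: q·(-6) + (1−q)·(-3) = -3q - 3
  12q - 5 = -3q - 3  ⇒  15q = 2  ⇒  q = 2/15.
The value is Player I's expected payoff against this mix (using Tails): (2/15)·7 + (13/15)·(-5) = -17/5.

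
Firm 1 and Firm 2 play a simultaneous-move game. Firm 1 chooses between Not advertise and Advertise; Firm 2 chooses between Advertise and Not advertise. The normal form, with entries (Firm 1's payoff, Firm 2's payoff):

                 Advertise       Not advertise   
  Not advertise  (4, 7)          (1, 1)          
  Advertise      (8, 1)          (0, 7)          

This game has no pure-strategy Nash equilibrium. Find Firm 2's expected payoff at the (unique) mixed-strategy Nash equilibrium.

4

For Firm 2 to be willing to mix, Firm 2 must be indifferent between Advertise and Not advertise, which pins down Firm 1's mix.
  Firm 2's payoff from Advertise: p·7 + (1−p)·1 = 6p + 1
  Firm 2's payoff from Not advertise: p·1 + (1−p)·7 = -6p + 7
  6p + 1 = -6p + 7  ⇒  12p = 6  ⇒  p = 1/2.
At equilibrium Firm 2 is indifferent across columns, so Firm 2's payoff equals the payoff from Advertise: (1/2)·7 + (1/2)·1 = 4.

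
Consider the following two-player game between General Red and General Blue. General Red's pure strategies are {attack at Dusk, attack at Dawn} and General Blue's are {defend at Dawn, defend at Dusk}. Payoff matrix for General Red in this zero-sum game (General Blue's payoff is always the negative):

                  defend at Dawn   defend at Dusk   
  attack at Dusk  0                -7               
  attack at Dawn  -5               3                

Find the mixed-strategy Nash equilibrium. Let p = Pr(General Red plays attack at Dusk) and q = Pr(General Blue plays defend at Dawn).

For General Blue to be willing to mix, General Blue must be indifferent between defend at Dawn and defend at Dusk, which pins down General Red's mix.
  General Blue's expected payoff from defend at Dawn: p·0 + (1−p)·5 = -5p + 5
  General Blue's expected payoff from defend at Dusk: p·7 + (1−p)·(-3) = 10p - 3
  -5p + 5 = 10p - 3  ⇒  -15p = -8  ⇒  p = 8/15.
Set General Red's expected payoff from attack at Dusk equal to that from attack at Dawn:
  General Red's payoff to attack at Dusk: q·0 + (1−q)·(-7) = 7q - 7
  General Red's payoff to attack at Dawn: q·(-5) + (1−q)·3 = -8q + 3
  7q - 7 = -8q + 3  ⇒  15q = 10  ⇒  q = 2/3.

p = 8/15, q = 2/3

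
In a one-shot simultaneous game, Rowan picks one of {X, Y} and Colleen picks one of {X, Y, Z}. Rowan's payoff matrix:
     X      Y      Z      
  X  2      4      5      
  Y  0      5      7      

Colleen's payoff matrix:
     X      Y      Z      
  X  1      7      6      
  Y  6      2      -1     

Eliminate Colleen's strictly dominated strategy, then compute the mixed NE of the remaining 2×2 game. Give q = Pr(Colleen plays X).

q = 1/3

Colleen's strategy Z is strictly dominated by Y: 7 > 6 and 2 > -1. Eliminate Z.
Colleen's mix must leave Rowan indifferent between X and Y.
  Rowan's payoff to X: q·2 + (1−q)·4 = -2q + 4
  Rowan's payoff to Y: q·0 + (1−q)·5 = -5q + 5
  -2q + 4 = -5q + 5  ⇒  3q = 1  ⇒  q = 1/3.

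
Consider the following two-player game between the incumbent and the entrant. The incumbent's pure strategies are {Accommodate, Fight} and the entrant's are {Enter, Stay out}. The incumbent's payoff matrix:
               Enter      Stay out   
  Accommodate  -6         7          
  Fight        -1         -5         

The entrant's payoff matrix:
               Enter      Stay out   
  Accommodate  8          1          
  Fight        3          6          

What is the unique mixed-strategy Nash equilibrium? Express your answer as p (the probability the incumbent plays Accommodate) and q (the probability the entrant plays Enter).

The incumbent's mix must leave the entrant indifferent between Enter and Stay out.
  the entrant's payoff from Enter: p·8 + (1−p)·3 = 5p + 3
  the entrant's payoff from Stay out: p·1 + (1−p)·6 = -5p + 6
  5p + 3 = -5p + 6  ⇒  10p = 3  ⇒  p = 3/10.
For the incumbent to be willing to mix, the incumbent must be indifferent between Accommodate and Fight, which pins down the entrant's mix.
  the incumbent's expected payoff from Accommodate: q·(-6) + (1−q)·7 = -13q + 7
  the incumbent's expected payoff from Fight: q·(-1) + (1−q)·(-5) = 4q - 5
  -13q + 7 = 4q - 5  ⇒  -17q = -12  ⇒  q = 12/17.

p = 3/10, q = 12/17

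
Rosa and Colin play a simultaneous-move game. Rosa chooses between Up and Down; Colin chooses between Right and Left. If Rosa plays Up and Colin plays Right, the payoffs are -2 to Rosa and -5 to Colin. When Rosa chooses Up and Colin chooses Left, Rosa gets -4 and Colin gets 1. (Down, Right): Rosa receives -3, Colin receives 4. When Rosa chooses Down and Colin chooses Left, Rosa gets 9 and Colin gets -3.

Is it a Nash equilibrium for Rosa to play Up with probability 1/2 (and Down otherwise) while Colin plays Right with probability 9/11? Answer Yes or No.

No

Given Rosa's mix p = 1/2, Colin's payoff from Right is -1/2 but from Left is -1. Colin strictly prefers Right, so Colin would not mix.
So the proposed profile is not a Nash equilibrium.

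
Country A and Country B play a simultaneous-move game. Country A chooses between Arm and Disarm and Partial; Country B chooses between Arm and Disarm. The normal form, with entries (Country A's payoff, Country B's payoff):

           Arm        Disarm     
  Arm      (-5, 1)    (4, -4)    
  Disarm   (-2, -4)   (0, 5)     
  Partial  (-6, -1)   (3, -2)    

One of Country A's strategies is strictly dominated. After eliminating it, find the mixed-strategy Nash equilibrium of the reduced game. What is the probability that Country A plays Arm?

p = 9/14

Country A's strategy Partial is strictly dominated by Arm: -5 > -6 and 4 > 3. Eliminate Partial.
Country B's indifference between Arm and Disarm determines Country A's mixing probability p:
  Country B's payoff to Arm: p·1 + (1−p)·(-4) = 5p - 4
  Country B's payoff to Disarm: p·(-4) + (1−p)·5 = -9p + 5
  5p - 4 = -9p + 5  ⇒  14p = 9  ⇒  p = 9/14.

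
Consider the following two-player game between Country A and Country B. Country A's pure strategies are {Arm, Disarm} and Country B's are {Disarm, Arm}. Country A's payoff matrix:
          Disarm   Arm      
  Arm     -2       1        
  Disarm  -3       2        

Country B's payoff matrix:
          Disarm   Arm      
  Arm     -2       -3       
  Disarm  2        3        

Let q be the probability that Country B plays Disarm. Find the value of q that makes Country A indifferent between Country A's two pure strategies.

q = 1/2

Set Country A's expected payoff from Arm equal to that from Disarm:
  Country A's payoff from Arm: q·(-2) + (1−q)·1 = -3q + 1
  Country A's payoff from Disarm: q·(-3) + (1−q)·2 = -5q + 2
  -3q + 1 = -5q + 2  ⇒  2q = 1  ⇒  q = 1/2.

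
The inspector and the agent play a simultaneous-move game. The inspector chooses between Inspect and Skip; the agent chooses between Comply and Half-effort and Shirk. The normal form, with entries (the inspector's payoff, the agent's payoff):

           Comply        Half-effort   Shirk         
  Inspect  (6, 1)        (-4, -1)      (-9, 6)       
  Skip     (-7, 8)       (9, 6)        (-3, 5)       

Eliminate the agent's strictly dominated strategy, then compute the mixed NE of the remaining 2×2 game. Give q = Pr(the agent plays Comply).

The agent's strategy Half-effort is strictly dominated by Comply: 1 > -1 and 8 > 6. Eliminate Half-effort.
For the inspector to be willing to mix, the inspector must be indifferent between Inspect and Skip, which pins down the agent's mix.
  the inspector's expected payoff from Inspect: q·6 + (1−q)·(-9) = 15q - 9
  the inspector's expected payoff from Skip: q·(-7) + (1−q)·(-3) = -4q - 3
  15q - 9 = -4q - 3  ⇒  19q = 6  ⇒  q = 6/19.

q = 6/19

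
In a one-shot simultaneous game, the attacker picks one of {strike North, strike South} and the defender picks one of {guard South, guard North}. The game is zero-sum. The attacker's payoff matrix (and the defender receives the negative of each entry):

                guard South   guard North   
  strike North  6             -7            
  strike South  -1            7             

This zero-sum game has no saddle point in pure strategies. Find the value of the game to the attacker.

The attacker's indifference between strike North and strike South determines the defender's mixing probability q:
  the attacker's payoff from strike North: q·6 + (1−q)·(-7) = 13q - 7
  the attacker's payoff from strike South: q·(-1) + (1−q)·7 = -8q + 7
  13q - 7 = -8q + 7  ⇒  21q = 14  ⇒  q = 2/3.
The value is the attacker's expected payoff against this mix (using strike North): (2/3)·6 + (1/3)·(-7) = 5/3.

v = 5/3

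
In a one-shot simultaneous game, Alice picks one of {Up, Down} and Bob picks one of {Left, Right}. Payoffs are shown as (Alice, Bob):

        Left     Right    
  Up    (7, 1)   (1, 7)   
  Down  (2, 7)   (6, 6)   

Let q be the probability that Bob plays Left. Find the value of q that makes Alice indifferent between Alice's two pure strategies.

q = 1/2

In a mixed equilibrium Alice is indifferent between Up and Down; this condition fixes q.
  Alice's payoff to Up: q·7 + (1−q)·1 = 6q + 1
  Alice's payoff to Down: q·2 + (1−q)·6 = -4q + 6
  6q + 1 = -4q + 6  ⇒  10q = 5  ⇒  q = 1/2.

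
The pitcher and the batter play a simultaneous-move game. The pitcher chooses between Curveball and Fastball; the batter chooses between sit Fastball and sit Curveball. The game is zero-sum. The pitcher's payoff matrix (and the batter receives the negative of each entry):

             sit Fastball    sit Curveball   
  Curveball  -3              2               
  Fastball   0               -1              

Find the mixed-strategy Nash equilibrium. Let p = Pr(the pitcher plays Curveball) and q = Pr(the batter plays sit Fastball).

Set the batter's expected payoff from sit Fastball equal to that from sit Curveball:
  the batter's expected payoff from sit Fastball: p·3 + (1−p)·0 = 3p
  the batter's expected payoff from sit Curveball: p·(-2) + (1−p)·1 = -3p + 1
  3p = -3p + 1  ⇒  6p = 1  ⇒  p = 1/6.
The batter's mix must leave the pitcher indifferent between Curveball and Fastball.
  the pitcher's expected payoff from Curveball: q·(-3) + (1−q)·2 = -5q + 2
  the pitcher's expected payoff from Fastball: q·0 + (1−q)·(-1) = q - 1
  -5q + 2 = q - 1  ⇒  -6q = -3  ⇒  q = 1/2.

p = 1/6, q = 1/2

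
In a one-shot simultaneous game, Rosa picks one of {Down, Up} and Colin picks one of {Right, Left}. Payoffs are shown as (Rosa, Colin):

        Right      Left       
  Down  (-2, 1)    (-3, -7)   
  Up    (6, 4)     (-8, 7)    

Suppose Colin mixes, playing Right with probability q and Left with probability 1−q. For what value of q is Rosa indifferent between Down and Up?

q = 5/13

In a mixed equilibrium Rosa is indifferent between Down and Up; this condition fixes q.
  Rosa's expected payoff from Down: q·(-2) + (1−q)·(-3) = q - 3
  Rosa's expected payoff from Up: q·6 + (1−q)·(-8) = 14q - 8
  q - 3 = 14q - 8  ⇒  -13q = -5  ⇒  q = 5/13.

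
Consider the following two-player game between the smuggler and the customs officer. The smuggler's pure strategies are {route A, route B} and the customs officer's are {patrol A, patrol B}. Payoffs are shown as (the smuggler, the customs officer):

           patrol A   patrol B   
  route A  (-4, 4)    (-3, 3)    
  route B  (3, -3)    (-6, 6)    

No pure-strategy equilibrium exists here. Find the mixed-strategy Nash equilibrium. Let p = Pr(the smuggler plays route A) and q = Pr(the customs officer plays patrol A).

The smuggler's mix must leave the customs officer indifferent between patrol A and patrol B.
  the customs officer's payoff from patrol A: p·4 + (1−p)·(-3) = 7p - 3
  the customs officer's payoff from patrol B: p·3 + (1−p)·6 = -3p + 6
  7p - 3 = -3p + 6  ⇒  10p = 9  ⇒  p = 9/10.
In a mixed equilibrium the smuggler is indifferent between route A and route B; this condition fixes q.
  the smuggler's expected payoff from route A: q·(-4) + (1−q)·(-3) = -q - 3
  the smuggler's expected payoff from route B: q·3 + (1−q)·(-6) = 9q - 6
  -q - 3 = 9q - 6  ⇒  -10q = -3  ⇒  q = 3/10.

p = 9/10, q = 3/10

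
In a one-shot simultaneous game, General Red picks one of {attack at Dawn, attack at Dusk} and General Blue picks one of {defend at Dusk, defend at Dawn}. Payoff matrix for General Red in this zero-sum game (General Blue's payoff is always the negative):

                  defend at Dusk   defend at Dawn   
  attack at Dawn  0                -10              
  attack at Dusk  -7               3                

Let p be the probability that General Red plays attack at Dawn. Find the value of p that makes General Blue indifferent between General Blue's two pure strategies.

In a mixed equilibrium General Blue is indifferent between defend at Dusk and defend at Dawn; this condition fixes p.
  General Blue's expected payoff from defend at Dusk: p·0 + (1−p)·7 = -7p + 7
  General Blue's expected payoff from defend at Dawn: p·10 + (1−p)·(-3) = 13p - 3
  -7p + 7 = 13p - 3  ⇒  -20p = -10  ⇒  p = 1/2.

p = 1/2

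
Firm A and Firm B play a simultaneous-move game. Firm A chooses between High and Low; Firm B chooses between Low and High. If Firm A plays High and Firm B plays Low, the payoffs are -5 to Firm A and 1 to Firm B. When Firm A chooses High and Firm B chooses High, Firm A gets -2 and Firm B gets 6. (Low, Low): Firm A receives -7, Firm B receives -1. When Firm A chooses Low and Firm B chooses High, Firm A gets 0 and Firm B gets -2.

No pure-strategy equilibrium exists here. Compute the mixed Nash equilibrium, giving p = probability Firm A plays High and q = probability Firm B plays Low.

p = 1/6, q = 1/2

Firm B's indifference between Low and High determines Firm A's mixing probability p:
  Firm B's payoff from Low: p·1 + (1−p)·(-1) = 2p - 1
  Firm B's payoff from High: p·6 + (1−p)·(-2) = 8p - 2
  2p - 1 = 8p - 2  ⇒  -6p = -1  ⇒  p = 1/6.
In a mixed equilibrium Firm A is indifferent between High and Low; this condition fixes q.
  Firm A's payoff to High: q·(-5) + (1−q)·(-2) = -3q - 2
  Firm A's payoff to Low: q·(-7) + (1−q)·0 = -7q
  -3q - 2 = -7q  ⇒  4q = 2  ⇒  q = 1/2.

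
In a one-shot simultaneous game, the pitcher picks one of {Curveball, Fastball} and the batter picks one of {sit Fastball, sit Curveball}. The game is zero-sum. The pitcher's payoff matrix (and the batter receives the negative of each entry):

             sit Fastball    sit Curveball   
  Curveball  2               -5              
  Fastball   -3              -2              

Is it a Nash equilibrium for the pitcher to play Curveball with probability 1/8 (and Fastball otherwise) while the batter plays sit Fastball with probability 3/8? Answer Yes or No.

Yes

Check the batter's indifference given the pitcher's mix p = 1/8:
  payoff from sit Fastball = 19/8; payoff from sit Curveball = 19/8 — equal.
Check the pitcher's indifference given the batter's mix q = 3/8:
  payoff from Curveball = -19/8; payoff from Fastball = -19/8 — equal.
Both players are indifferent, so neither can profitably deviate.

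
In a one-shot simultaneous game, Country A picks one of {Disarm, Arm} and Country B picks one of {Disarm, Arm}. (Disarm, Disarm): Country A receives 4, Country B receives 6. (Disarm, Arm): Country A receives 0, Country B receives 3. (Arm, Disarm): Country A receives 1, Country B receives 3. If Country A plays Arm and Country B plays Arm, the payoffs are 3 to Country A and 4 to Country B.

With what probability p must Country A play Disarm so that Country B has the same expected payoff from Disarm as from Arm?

Country A's mix must leave Country B indifferent between Disarm and Arm.
  Country B's payoff from Disarm: p·6 + (1−p)·3 = 3p + 3
  Country B's payoff from Arm: p·3 + (1−p)·4 = -p + 4
  3p + 3 = -p + 4  ⇒  4p = 1  ⇒  p = 1/4.

p = 1/4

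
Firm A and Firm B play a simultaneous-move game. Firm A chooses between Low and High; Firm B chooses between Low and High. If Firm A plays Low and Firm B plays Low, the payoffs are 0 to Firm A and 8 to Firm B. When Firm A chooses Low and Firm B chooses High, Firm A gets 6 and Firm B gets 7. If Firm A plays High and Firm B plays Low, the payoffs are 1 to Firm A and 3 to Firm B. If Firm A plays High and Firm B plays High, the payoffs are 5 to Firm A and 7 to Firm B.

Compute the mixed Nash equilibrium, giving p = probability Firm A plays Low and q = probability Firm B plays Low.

In a mixed equilibrium Firm B is indifferent between Low and High; this condition fixes p.
  Firm B's expected payoff from Low: p·8 + (1−p)·3 = 5p + 3
  Firm B's expected payoff from High: p·7 + (1−p)·7 = 7
  5p + 3 = 7  ⇒  5p = 4  ⇒  p = 4/5.
Firm B's mix must leave Firm A indifferent between Low and High.
  Firm A's expected payoff from Low: q·0 + (1−q)·6 = -6q + 6
  Firm A's expected payoff from High: q·1 + (1−q)·5 = -4q + 5
  -6q + 6 = -4q + 5  ⇒  -2q = -1  ⇒  q = 1/2.

p = 4/5, q = 1/2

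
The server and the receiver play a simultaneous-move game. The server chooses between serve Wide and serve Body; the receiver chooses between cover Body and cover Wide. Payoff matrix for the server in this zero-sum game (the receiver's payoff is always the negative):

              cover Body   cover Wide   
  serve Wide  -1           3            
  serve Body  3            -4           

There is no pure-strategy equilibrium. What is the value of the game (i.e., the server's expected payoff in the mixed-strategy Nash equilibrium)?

For the server to be willing to mix, the server must be indifferent between serve Wide and serve Body, which pins down the receiver's mix.
  the server's payoff from serve Wide: q·(-1) + (1−q)·3 = -4q + 3
  the server's payoff from serve Body: q·3 + (1−q)·(-4) = 7q - 4
  -4q + 3 = 7q - 4  ⇒  -11q = -7  ⇒  q = 7/11.
The value is the server's expected payoff against this mix (using serve Wide): (7/11)·(-1) + (4/11)·3 = 5/11.

v = 5/11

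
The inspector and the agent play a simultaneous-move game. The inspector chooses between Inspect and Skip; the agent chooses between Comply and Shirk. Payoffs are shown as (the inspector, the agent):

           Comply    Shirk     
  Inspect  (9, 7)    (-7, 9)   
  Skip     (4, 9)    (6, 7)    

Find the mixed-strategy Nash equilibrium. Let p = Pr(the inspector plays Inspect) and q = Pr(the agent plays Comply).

Set the agent's expected payoff from Comply equal to that from Shirk:
  the agent's payoff from Comply: p·7 + (1−p)·9 = -2p + 9
  the agent's payoff from Shirk: p·9 + (1−p)·7 = 2p + 7
  -2p + 9 = 2p + 7  ⇒  -4p = -2  ⇒  p = 1/2.
The agent's mix must leave the inspector indifferent between Inspect and Skip.
  the inspector's payoff from Inspect: q·9 + (1−q)·(-7) = 16q - 7
  the inspector's payoff from Skip: q·4 + (1−q)·6 = -2q + 6
  16q - 7 = -2q + 6  ⇒  18q = 13  ⇒  q = 13/18.

p = 1/2, q = 13/18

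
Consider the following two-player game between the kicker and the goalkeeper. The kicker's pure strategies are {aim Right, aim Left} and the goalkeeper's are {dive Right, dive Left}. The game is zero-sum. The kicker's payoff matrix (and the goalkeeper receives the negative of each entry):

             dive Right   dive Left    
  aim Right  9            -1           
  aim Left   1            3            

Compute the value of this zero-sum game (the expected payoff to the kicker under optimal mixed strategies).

v = 7/3

The goalkeeper's mix must leave the kicker indifferent between aim Right and aim Left.
  the kicker's payoff from aim Right: q·9 + (1−q)·(-1) = 10q - 1
  the kicker's payoff from aim Left: q·1 + (1−q)·3 = -2q + 3
  10q - 1 = -2q + 3  ⇒  12q = 4  ⇒  q = 1/3.
The value is the kicker's expected payoff against this mix (using aim Right): (1/3)·9 + (2/3)·(-1) = 7/3.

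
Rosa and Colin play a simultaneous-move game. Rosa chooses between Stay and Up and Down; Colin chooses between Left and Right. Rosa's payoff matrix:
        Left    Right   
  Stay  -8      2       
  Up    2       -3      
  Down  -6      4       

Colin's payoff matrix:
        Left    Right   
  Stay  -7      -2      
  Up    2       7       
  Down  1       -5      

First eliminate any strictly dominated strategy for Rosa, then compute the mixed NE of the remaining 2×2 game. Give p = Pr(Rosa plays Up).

p = 6/11

Rosa's strategy Stay is strictly dominated by Down: -6 > -8 and 4 > 2. Eliminate Stay.
In a mixed equilibrium Colin is indifferent between Left and Right; this condition fixes p.
  Colin's payoff from Left: p·2 + (1−p)·1 = p + 1
  Colin's payoff from Right: p·7 + (1−p)·(-5) = 12p - 5
  p + 1 = 12p - 5  ⇒  -11p = -6  ⇒  p = 6/11.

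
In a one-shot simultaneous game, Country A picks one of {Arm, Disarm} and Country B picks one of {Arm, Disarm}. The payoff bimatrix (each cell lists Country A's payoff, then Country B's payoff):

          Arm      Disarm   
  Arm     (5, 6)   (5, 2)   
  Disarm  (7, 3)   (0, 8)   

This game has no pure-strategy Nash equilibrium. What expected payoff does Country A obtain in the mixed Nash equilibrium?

5

In a mixed equilibrium Country A is indifferent between Arm and Disarm; this condition fixes q.
  Country A's expected payoff from Arm: q·5 + (1−q)·5 = 5
  Country A's expected payoff from Disarm: q·7 + (1−q)·0 = 7q
  5 = 7q  ⇒  -7q = -5  ⇒  q = 5/7.
At equilibrium Country A is indifferent across rows, so Country A's payoff equals the payoff from Arm: (5/7)·5 + (2/7)·5 = 5.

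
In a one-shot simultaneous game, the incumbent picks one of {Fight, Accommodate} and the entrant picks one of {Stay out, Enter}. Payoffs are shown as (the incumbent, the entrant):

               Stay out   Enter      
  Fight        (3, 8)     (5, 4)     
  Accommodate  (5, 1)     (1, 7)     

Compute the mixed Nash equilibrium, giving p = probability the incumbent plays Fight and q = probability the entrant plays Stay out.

p = 3/5, q = 2/3

Set the entrant's expected payoff from Stay out equal to that from Enter:
  the entrant's payoff from Stay out: p·8 + (1−p)·1 = 7p + 1
  the entrant's payoff from Enter: p·4 + (1−p)·7 = -3p + 7
  7p + 1 = -3p + 7  ⇒  10p = 6  ⇒  p = 3/5.
The incumbent's indifference between Fight and Accommodate determines the entrant's mixing probability q:
  the incumbent's payoff to Fight: q·3 + (1−q)·5 = -2q + 5
  the incumbent's payoff to Accommodate: q·5 + (1−q)·1 = 4q + 1
  -2q + 5 = 4q + 1  ⇒  -6q = -4  ⇒  q = 2/3.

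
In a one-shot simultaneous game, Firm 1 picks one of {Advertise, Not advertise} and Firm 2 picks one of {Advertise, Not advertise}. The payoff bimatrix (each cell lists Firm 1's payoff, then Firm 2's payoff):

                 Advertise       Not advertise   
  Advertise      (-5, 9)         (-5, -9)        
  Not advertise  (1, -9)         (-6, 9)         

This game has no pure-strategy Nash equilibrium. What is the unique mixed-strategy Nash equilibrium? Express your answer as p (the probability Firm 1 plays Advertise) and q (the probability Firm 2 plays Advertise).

Firm 1's mix must leave Firm 2 indifferent between Advertise and Not advertise.
  Firm 2's payoff from Advertise: p·9 + (1−p)·(-9) = 18p - 9
  Firm 2's payoff from Not advertise: p·(-9) + (1−p)·9 = -18p + 9
  18p - 9 = -18p + 9  ⇒  36p = 18  ⇒  p = 1/2.
For Firm 1 to be willing to mix, Firm 1 must be indifferent between Advertise and Not advertise, which pins down Firm 2's mix.
  Firm 1's expected payoff from Advertise: q·(-5) + (1−q)·(-5) = -5
  Firm 1's expected payoff from Not advertise: q·1 + (1−q)·(-6) = 7q - 6
  -5 = 7q - 6  ⇒  -7q = -1  ⇒  q = 1/7.

p = 1/2, q = 1/7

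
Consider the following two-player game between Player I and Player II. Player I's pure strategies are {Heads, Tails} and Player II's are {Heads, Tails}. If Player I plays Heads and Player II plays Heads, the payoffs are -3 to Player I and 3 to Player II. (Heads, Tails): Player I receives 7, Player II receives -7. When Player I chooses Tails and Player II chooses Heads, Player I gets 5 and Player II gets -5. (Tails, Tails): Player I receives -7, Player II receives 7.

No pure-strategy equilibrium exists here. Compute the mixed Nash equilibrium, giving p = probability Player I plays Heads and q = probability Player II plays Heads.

p = 6/11, q = 7/11

Player I's mix must leave Player II indifferent between Heads and Tails.
  Player II's payoff to Heads: p·3 + (1−p)·(-5) = 8p - 5
  Player II's payoff to Tails: p·(-7) + (1−p)·7 = -14p + 7
  8p - 5 = -14p + 7  ⇒  22p = 12  ⇒  p = 6/11.
Player II's mix must leave Player I indifferent between Heads and Tails.
  Player I's payoff from Heads: q·(-3) + (1−q)·7 = -10q + 7
  Player I's payoff from Tails: q·5 + (1−q)·(-7) = 12q - 7
  -10q + 7 = 12q - 7  ⇒  -22q = -14  ⇒  q = 7/11.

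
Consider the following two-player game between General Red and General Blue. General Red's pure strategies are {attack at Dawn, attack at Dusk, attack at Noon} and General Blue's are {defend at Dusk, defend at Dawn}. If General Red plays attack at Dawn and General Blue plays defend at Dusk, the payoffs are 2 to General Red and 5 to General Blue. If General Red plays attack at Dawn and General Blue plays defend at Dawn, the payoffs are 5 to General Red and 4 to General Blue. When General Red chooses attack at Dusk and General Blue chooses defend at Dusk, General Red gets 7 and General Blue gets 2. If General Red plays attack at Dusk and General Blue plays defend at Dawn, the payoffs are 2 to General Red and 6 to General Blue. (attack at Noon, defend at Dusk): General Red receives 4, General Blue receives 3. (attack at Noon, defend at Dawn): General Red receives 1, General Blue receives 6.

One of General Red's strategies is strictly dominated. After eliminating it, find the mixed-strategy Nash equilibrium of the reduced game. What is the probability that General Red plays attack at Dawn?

p = 4/5

General Red's strategy attack at Noon is strictly dominated by attack at Dusk: 7 > 4 and 2 > 1. Eliminate attack at Noon.
General Blue's indifference between defend at Dusk and defend at Dawn determines General Red's mixing probability p:
  General Blue's payoff to defend at Dusk: p·5 + (1−p)·2 = 3p + 2
  General Blue's payoff to defend at Dawn: p·4 + (1−p)·6 = -2p + 6
  3p + 2 = -2p + 6  ⇒  5p = 4  ⇒  p = 4/5.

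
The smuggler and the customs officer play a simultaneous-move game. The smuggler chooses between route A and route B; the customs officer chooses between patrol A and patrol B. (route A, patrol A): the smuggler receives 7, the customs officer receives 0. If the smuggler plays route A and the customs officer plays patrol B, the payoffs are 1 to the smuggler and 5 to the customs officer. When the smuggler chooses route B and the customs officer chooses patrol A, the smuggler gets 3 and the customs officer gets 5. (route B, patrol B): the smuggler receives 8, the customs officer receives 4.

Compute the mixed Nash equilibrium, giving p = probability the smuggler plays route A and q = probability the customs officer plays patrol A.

The smuggler's mix must leave the customs officer indifferent between patrol A and patrol B.
  the customs officer's payoff from patrol A: p·0 + (1−p)·5 = -5p + 5
  the customs officer's payoff from patrol B: p·5 + (1−p)·4 = p + 4
  -5p + 5 = p + 4  ⇒  -6p = -1  ⇒  p = 1/6.
For the smuggler to be willing to mix, the smuggler must be indifferent between route A and route B, which pins down the customs officer's mix.
  the smuggler's payoff from route A: q·7 + (1−q)·1 = 6q + 1
  the smuggler's payoff from route B: q·3 + (1−q)·8 = -5q + 8
  6q + 1 = -5q + 8  ⇒  11q = 7  ⇒  q = 7/11.

p = 1/6, q = 7/11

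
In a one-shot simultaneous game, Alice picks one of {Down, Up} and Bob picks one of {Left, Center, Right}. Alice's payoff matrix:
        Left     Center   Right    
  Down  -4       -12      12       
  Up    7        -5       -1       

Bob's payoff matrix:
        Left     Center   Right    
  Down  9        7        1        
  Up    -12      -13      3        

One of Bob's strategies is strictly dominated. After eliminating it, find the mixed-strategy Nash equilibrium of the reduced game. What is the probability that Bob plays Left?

q = 13/24

Bob's strategy Center is strictly dominated by Left: 9 > 7 and -12 > -13. Eliminate Center.
Set Alice's expected payoff from Down equal to that from Up:
  Alice's payoff to Down: q·(-4) + (1−q)·12 = -16q + 12
  Alice's payoff to Up: q·7 + (1−q)·(-1) = 8q - 1
  -16q + 12 = 8q - 1  ⇒  -24q = -13  ⇒  q = 13/24.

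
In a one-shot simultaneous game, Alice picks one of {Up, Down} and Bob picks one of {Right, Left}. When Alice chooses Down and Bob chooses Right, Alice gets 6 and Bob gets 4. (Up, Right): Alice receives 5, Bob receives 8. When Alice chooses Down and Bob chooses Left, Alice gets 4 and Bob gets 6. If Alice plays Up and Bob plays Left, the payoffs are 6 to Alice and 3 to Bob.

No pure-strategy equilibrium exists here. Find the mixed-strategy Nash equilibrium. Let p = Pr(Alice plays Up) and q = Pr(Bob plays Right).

In a mixed equilibrium Bob is indifferent between Right and Left; this condition fixes p.
  Bob's payoff from Right: p·8 + (1−p)·4 = 4p + 4
  Bob's payoff from Left: p·3 + (1−p)·6 = -3p + 6
  4p + 4 = -3p + 6  ⇒  7p = 2  ⇒  p = 2/7.
In a mixed equilibrium Alice is indifferent between Up and Down; this condition fixes q.
  Alice's payoff from Up: q·5 + (1−q)·6 = -q + 6
  Alice's payoff from Down: q·6 + (1−q)·4 = 2q + 4
  -q + 6 = 2q + 4  ⇒  -3q = -2  ⇒  q = 2/3.

p = 2/7, q = 2/3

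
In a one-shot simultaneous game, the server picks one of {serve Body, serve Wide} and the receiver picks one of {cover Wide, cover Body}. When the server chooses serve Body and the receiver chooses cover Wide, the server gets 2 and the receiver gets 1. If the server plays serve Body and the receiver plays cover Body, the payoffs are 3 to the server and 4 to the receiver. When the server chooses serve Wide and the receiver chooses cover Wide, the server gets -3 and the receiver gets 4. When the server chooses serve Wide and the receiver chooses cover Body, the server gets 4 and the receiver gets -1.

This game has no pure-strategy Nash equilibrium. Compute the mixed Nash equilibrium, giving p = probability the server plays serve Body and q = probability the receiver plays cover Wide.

p = 5/8, q = 1/6

The receiver's indifference between cover Wide and cover Body determines the server's mixing probability p:
  the receiver's payoff to cover Wide: p·1 + (1−p)·4 = -3p + 4
  the receiver's payoff to cover Body: p·4 + (1−p)·(-1) = 5p - 1
  -3p + 4 = 5p - 1  ⇒  -8p = -5  ⇒  p = 5/8.
Set the server's expected payoff from serve Body equal to that from serve Wide:
  the server's payoff to serve Body: q·2 + (1−q)·3 = -q + 3
  the server's payoff to serve Wide: q·(-3) + (1−q)·4 = -7q + 4
  -q + 3 = -7q + 4  ⇒  6q = 1  ⇒  q = 1/6.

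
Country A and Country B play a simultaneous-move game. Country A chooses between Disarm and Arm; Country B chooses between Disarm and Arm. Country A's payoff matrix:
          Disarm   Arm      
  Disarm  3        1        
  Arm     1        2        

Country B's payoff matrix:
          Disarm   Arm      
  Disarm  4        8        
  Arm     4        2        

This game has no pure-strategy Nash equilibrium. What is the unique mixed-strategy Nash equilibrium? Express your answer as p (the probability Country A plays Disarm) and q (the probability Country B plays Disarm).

Country B's indifference between Disarm and Arm determines Country A's mixing probability p:
  Country B's payoff from Disarm: p·4 + (1−p)·4 = 4
  Country B's payoff from Arm: p·8 + (1−p)·2 = 6p + 2
  4 = 6p + 2  ⇒  -6p = -2  ⇒  p = 1/3.
Country B's mix must leave Country A indifferent between Disarm and Arm.
  Country A's payoff from Disarm: q·3 + (1−q)·1 = 2q + 1
  Country A's payoff from Arm: q·1 + (1−q)·2 = -q + 2
  2q + 1 = -q + 2  ⇒  3q = 1  ⇒  q = 1/3.

p = 1/3, q = 1/3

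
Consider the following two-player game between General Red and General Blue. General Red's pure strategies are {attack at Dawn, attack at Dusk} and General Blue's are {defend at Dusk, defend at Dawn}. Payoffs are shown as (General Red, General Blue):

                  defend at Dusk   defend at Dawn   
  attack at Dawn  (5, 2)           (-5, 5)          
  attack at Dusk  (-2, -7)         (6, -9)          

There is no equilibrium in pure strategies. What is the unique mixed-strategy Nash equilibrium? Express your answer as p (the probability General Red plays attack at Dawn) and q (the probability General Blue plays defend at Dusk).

p = 2/5, q = 11/18

Set General Blue's expected payoff from defend at Dusk equal to that from defend at Dawn:
  General Blue's payoff to defend at Dusk: p·2 + (1−p)·(-7) = 9p - 7
  General Blue's payoff to defend at Dawn: p·5 + (1−p)·(-9) = 14p - 9
  9p - 7 = 14p - 9  ⇒  -5p = -2  ⇒  p = 2/5.
For General Red to be willing to mix, General Red must be indifferent between attack at Dawn and attack at Dusk, which pins down General Blue's mix.
  General Red's payoff from attack at Dawn: q·5 + (1−q)·(-5) = 10q - 5
  General Red's payoff from attack at Dusk: q·(-2) + (1−q)·6 = -8q + 6
  10q - 5 = -8q + 6  ⇒  18q = 11  ⇒  q = 11/18.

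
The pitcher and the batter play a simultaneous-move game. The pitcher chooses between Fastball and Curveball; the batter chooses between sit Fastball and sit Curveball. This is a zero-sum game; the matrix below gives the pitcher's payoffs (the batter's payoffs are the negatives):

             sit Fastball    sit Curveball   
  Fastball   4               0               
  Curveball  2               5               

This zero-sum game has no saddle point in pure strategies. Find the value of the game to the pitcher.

For the pitcher to be willing to mix, the pitcher must be indifferent between Fastball and Curveball, which pins down the batter's mix.
  the pitcher's payoff to Fastball: q·4 + (1−q)·0 = 4q
  the pitcher's payoff to Curveball: q·2 + (1−q)·5 = -3q + 5
  4q = -3q + 5  ⇒  7q = 5  ⇒  q = 5/7.
The value is the pitcher's expected payoff against this mix (using Fastball): (5/7)·4 + (2/7)·0 = 20/7.

v = 20/7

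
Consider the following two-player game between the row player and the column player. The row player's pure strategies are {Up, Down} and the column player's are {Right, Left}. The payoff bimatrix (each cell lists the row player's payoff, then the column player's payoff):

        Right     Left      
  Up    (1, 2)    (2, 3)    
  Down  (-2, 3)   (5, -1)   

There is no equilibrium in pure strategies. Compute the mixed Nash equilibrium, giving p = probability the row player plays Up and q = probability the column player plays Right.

p = 4/5, q = 1/2

Set the column player's expected payoff from Right equal to that from Left:
  the column player's payoff from Right: p·2 + (1−p)·3 = -p + 3
  the column player's payoff from Left: p·3 + (1−p)·(-1) = 4p - 1
  -p + 3 = 4p - 1  ⇒  -5p = -4  ⇒  p = 4/5.
The column player's mix must leave the row player indifferent between Up and Down.
  the row player's payoff from Up: q·1 + (1−q)·2 = -q + 2
  the row player's payoff from Down: q·(-2) + (1−q)·5 = -7q + 5
  -q + 2 = -7q + 5  ⇒  6q = 3  ⇒  q = 1/2.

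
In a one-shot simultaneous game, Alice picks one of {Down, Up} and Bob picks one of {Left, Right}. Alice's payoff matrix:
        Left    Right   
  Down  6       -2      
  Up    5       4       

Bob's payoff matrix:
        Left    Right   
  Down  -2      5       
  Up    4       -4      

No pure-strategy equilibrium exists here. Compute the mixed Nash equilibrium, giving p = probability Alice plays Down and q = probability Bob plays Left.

p = 8/15, q = 6/7

Alice's mix must leave Bob indifferent between Left and Right.
  Bob's payoff to Left: p·(-2) + (1−p)·4 = -6p + 4
  Bob's payoff to Right: p·5 + (1−p)·(-4) = 9p - 4
  -6p + 4 = 9p - 4  ⇒  -15p = -8  ⇒  p = 8/15.
Alice's indifference between Down and Up determines Bob's mixing probability q:
  Alice's payoff to Down: q·6 + (1−q)·(-2) = 8q - 2
  Alice's payoff to Up: q·5 + (1−q)·4 = q + 4
  8q - 2 = q + 4  ⇒  7q = 6  ⇒  q = 6/7.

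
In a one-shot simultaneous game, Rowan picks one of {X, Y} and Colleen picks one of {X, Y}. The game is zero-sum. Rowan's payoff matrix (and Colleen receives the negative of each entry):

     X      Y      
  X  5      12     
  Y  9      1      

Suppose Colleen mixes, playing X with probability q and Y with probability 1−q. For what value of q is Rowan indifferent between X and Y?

q = 11/15

Colleen's mix must leave Rowan indifferent between X and Y.
  Rowan's payoff from X: q·5 + (1−q)·12 = -7q + 12
  Rowan's payoff from Y: q·9 + (1−q)·1 = 8q + 1
  -7q + 12 = 8q + 1  ⇒  -15q = -11  ⇒  q = 11/15.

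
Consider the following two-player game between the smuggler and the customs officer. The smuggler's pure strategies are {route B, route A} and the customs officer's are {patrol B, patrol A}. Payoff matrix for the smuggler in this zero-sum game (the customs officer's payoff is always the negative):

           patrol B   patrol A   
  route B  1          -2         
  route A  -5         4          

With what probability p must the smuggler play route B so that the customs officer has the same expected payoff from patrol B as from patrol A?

For the customs officer to be willing to mix, the customs officer must be indifferent between patrol B and patrol A, which pins down the smuggler's mix.
  the customs officer's payoff from patrol B: p·(-1) + (1−p)·5 = -6p + 5
  the customs officer's payoff from patrol A: p·2 + (1−p)·(-4) = 6p - 4
  -6p + 5 = 6p - 4  ⇒  -12p = -9  ⇒  p = 3/4.

p = 3/4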